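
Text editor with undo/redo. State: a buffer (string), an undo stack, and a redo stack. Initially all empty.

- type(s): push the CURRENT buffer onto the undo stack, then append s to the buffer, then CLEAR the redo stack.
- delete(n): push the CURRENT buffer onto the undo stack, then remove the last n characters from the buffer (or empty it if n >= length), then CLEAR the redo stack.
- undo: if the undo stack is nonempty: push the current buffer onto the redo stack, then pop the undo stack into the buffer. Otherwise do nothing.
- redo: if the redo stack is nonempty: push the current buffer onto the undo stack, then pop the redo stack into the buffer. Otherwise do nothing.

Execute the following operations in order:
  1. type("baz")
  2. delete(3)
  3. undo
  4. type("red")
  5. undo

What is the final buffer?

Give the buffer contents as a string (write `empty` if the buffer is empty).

After op 1 (type): buf='baz' undo_depth=1 redo_depth=0
After op 2 (delete): buf='(empty)' undo_depth=2 redo_depth=0
After op 3 (undo): buf='baz' undo_depth=1 redo_depth=1
After op 4 (type): buf='bazred' undo_depth=2 redo_depth=0
After op 5 (undo): buf='baz' undo_depth=1 redo_depth=1

Answer: baz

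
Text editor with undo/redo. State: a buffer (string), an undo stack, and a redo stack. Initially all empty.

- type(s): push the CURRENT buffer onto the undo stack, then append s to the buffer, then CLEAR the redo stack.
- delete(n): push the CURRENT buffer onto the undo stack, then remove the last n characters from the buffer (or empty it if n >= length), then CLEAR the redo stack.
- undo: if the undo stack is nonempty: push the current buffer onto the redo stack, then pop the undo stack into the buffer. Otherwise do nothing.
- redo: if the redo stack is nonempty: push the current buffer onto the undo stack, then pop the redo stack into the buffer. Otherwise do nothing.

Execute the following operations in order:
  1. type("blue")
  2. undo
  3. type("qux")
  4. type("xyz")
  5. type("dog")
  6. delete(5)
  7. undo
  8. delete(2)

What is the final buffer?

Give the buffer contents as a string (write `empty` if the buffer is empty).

Answer: quxxyzd

Derivation:
After op 1 (type): buf='blue' undo_depth=1 redo_depth=0
After op 2 (undo): buf='(empty)' undo_depth=0 redo_depth=1
After op 3 (type): buf='qux' undo_depth=1 redo_depth=0
After op 4 (type): buf='quxxyz' undo_depth=2 redo_depth=0
After op 5 (type): buf='quxxyzdog' undo_depth=3 redo_depth=0
After op 6 (delete): buf='quxx' undo_depth=4 redo_depth=0
After op 7 (undo): buf='quxxyzdog' undo_depth=3 redo_depth=1
After op 8 (delete): buf='quxxyzd' undo_depth=4 redo_depth=0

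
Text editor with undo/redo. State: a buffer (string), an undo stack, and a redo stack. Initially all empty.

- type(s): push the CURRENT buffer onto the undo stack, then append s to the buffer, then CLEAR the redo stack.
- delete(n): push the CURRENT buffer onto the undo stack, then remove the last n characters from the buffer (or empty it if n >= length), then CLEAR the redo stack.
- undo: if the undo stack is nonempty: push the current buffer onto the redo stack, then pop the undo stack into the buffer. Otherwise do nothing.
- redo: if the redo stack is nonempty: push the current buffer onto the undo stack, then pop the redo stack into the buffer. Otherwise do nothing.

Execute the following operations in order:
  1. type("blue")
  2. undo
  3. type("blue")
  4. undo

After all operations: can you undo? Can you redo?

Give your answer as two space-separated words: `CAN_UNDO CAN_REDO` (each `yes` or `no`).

After op 1 (type): buf='blue' undo_depth=1 redo_depth=0
After op 2 (undo): buf='(empty)' undo_depth=0 redo_depth=1
After op 3 (type): buf='blue' undo_depth=1 redo_depth=0
After op 4 (undo): buf='(empty)' undo_depth=0 redo_depth=1

Answer: no yes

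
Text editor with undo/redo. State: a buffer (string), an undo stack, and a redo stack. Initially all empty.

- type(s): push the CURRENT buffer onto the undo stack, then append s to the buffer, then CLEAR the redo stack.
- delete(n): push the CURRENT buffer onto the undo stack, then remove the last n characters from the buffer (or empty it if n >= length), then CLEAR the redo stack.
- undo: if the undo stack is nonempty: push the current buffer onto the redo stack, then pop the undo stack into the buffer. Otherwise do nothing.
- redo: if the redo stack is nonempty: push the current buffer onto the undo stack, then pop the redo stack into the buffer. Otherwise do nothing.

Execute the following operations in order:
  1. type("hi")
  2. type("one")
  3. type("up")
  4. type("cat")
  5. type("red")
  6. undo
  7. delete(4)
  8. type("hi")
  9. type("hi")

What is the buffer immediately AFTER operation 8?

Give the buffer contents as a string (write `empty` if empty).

Answer: hioneuhi

Derivation:
After op 1 (type): buf='hi' undo_depth=1 redo_depth=0
After op 2 (type): buf='hione' undo_depth=2 redo_depth=0
After op 3 (type): buf='hioneup' undo_depth=3 redo_depth=0
After op 4 (type): buf='hioneupcat' undo_depth=4 redo_depth=0
After op 5 (type): buf='hioneupcatred' undo_depth=5 redo_depth=0
After op 6 (undo): buf='hioneupcat' undo_depth=4 redo_depth=1
After op 7 (delete): buf='hioneu' undo_depth=5 redo_depth=0
After op 8 (type): buf='hioneuhi' undo_depth=6 redo_depth=0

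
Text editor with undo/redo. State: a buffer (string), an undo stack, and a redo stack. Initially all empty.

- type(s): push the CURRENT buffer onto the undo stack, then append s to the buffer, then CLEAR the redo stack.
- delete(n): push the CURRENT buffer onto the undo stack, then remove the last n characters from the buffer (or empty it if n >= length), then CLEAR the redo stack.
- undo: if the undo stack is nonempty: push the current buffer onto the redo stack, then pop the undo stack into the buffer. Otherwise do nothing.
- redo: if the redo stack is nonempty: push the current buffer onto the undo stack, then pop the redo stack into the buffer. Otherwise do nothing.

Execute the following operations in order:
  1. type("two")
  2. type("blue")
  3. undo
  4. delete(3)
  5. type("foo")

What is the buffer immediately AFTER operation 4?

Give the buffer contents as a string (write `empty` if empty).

Answer: empty

Derivation:
After op 1 (type): buf='two' undo_depth=1 redo_depth=0
After op 2 (type): buf='twoblue' undo_depth=2 redo_depth=0
After op 3 (undo): buf='two' undo_depth=1 redo_depth=1
After op 4 (delete): buf='(empty)' undo_depth=2 redo_depth=0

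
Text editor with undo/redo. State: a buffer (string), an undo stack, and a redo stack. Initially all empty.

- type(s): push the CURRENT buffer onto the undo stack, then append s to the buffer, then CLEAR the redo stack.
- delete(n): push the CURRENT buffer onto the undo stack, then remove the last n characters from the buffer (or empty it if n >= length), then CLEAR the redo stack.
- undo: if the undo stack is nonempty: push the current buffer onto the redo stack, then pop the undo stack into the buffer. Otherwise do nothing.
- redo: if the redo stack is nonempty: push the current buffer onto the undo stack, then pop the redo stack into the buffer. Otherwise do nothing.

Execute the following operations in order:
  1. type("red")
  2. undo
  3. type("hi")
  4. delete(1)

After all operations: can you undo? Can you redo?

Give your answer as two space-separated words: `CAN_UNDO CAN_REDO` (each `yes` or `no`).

Answer: yes no

Derivation:
After op 1 (type): buf='red' undo_depth=1 redo_depth=0
After op 2 (undo): buf='(empty)' undo_depth=0 redo_depth=1
After op 3 (type): buf='hi' undo_depth=1 redo_depth=0
After op 4 (delete): buf='h' undo_depth=2 redo_depth=0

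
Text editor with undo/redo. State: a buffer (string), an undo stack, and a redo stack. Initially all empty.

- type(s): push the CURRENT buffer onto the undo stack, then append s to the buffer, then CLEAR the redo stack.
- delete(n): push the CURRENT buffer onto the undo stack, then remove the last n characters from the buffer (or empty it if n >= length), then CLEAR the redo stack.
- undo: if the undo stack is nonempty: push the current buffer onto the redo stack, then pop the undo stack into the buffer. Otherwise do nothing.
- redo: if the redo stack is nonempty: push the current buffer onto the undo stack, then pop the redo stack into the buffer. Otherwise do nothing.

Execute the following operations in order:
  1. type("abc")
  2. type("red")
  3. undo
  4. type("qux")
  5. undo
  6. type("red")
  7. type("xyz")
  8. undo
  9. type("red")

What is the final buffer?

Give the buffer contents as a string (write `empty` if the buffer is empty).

After op 1 (type): buf='abc' undo_depth=1 redo_depth=0
After op 2 (type): buf='abcred' undo_depth=2 redo_depth=0
After op 3 (undo): buf='abc' undo_depth=1 redo_depth=1
After op 4 (type): buf='abcqux' undo_depth=2 redo_depth=0
After op 5 (undo): buf='abc' undo_depth=1 redo_depth=1
After op 6 (type): buf='abcred' undo_depth=2 redo_depth=0
After op 7 (type): buf='abcredxyz' undo_depth=3 redo_depth=0
After op 8 (undo): buf='abcred' undo_depth=2 redo_depth=1
After op 9 (type): buf='abcredred' undo_depth=3 redo_depth=0

Answer: abcredred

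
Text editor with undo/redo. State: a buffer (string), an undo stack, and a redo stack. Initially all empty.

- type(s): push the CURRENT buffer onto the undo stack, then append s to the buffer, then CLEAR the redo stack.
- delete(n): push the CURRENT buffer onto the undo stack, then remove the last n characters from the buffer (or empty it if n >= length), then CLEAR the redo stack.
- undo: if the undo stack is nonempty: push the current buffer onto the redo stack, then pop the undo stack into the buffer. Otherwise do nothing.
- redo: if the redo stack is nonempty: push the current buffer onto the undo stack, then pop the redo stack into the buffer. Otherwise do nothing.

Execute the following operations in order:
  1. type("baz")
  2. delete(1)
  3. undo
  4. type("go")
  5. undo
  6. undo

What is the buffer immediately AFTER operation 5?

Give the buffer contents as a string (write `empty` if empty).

Answer: baz

Derivation:
After op 1 (type): buf='baz' undo_depth=1 redo_depth=0
After op 2 (delete): buf='ba' undo_depth=2 redo_depth=0
After op 3 (undo): buf='baz' undo_depth=1 redo_depth=1
After op 4 (type): buf='bazgo' undo_depth=2 redo_depth=0
After op 5 (undo): buf='baz' undo_depth=1 redo_depth=1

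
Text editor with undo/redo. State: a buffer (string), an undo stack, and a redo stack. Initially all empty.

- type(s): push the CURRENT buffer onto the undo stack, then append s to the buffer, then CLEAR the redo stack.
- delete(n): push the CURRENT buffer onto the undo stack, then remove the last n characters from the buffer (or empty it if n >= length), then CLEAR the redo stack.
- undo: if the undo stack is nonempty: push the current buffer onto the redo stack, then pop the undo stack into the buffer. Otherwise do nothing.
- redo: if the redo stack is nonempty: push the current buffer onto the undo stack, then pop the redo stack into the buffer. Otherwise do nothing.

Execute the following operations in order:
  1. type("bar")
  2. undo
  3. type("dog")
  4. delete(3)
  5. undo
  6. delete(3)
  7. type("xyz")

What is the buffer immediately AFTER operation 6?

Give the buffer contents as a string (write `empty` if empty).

After op 1 (type): buf='bar' undo_depth=1 redo_depth=0
After op 2 (undo): buf='(empty)' undo_depth=0 redo_depth=1
After op 3 (type): buf='dog' undo_depth=1 redo_depth=0
After op 4 (delete): buf='(empty)' undo_depth=2 redo_depth=0
After op 5 (undo): buf='dog' undo_depth=1 redo_depth=1
After op 6 (delete): buf='(empty)' undo_depth=2 redo_depth=0

Answer: empty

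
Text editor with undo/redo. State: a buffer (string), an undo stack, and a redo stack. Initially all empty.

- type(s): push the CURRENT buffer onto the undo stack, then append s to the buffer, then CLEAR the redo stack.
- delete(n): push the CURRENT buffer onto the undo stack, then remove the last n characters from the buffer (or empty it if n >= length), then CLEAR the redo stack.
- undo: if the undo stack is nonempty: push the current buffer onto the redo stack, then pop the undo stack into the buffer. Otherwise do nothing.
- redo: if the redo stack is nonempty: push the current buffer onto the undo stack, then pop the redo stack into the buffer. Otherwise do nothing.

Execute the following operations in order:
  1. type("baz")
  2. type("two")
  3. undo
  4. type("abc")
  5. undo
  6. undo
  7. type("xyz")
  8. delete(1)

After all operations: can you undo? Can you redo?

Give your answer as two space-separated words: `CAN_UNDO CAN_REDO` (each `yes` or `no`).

After op 1 (type): buf='baz' undo_depth=1 redo_depth=0
After op 2 (type): buf='baztwo' undo_depth=2 redo_depth=0
After op 3 (undo): buf='baz' undo_depth=1 redo_depth=1
After op 4 (type): buf='bazabc' undo_depth=2 redo_depth=0
After op 5 (undo): buf='baz' undo_depth=1 redo_depth=1
After op 6 (undo): buf='(empty)' undo_depth=0 redo_depth=2
After op 7 (type): buf='xyz' undo_depth=1 redo_depth=0
After op 8 (delete): buf='xy' undo_depth=2 redo_depth=0

Answer: yes no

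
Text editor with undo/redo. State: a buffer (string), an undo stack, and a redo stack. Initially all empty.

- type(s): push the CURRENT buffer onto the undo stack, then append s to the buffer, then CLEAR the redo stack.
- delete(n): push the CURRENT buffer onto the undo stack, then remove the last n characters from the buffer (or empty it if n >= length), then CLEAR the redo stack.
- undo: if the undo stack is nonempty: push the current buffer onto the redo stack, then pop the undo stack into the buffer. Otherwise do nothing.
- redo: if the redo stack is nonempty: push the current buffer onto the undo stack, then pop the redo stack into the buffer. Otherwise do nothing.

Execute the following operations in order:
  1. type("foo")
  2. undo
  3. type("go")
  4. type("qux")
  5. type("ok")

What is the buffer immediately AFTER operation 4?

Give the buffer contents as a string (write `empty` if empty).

Answer: goqux

Derivation:
After op 1 (type): buf='foo' undo_depth=1 redo_depth=0
After op 2 (undo): buf='(empty)' undo_depth=0 redo_depth=1
After op 3 (type): buf='go' undo_depth=1 redo_depth=0
After op 4 (type): buf='goqux' undo_depth=2 redo_depth=0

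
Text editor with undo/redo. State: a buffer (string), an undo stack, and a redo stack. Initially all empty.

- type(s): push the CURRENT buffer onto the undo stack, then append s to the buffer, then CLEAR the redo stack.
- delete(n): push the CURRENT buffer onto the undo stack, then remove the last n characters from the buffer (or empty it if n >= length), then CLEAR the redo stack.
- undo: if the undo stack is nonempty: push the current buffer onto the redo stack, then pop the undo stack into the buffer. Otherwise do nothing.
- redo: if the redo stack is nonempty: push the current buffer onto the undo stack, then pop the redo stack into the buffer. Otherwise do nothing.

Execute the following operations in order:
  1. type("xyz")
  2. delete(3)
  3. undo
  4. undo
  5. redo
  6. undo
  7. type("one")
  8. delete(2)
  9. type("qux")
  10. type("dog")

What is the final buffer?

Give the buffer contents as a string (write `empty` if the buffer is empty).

Answer: oquxdog

Derivation:
After op 1 (type): buf='xyz' undo_depth=1 redo_depth=0
After op 2 (delete): buf='(empty)' undo_depth=2 redo_depth=0
After op 3 (undo): buf='xyz' undo_depth=1 redo_depth=1
After op 4 (undo): buf='(empty)' undo_depth=0 redo_depth=2
After op 5 (redo): buf='xyz' undo_depth=1 redo_depth=1
After op 6 (undo): buf='(empty)' undo_depth=0 redo_depth=2
After op 7 (type): buf='one' undo_depth=1 redo_depth=0
After op 8 (delete): buf='o' undo_depth=2 redo_depth=0
After op 9 (type): buf='oqux' undo_depth=3 redo_depth=0
After op 10 (type): buf='oquxdog' undo_depth=4 redo_depth=0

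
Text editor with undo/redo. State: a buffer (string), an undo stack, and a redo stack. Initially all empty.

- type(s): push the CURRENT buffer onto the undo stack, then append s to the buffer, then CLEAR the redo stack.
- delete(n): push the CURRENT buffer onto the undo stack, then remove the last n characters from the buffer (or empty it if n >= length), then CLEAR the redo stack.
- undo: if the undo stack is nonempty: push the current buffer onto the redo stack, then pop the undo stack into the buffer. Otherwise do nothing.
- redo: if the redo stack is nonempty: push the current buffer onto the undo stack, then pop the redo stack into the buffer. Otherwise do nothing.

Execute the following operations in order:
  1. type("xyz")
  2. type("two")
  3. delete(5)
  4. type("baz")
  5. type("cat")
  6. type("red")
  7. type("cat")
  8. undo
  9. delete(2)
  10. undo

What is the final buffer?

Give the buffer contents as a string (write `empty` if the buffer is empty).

After op 1 (type): buf='xyz' undo_depth=1 redo_depth=0
After op 2 (type): buf='xyztwo' undo_depth=2 redo_depth=0
After op 3 (delete): buf='x' undo_depth=3 redo_depth=0
After op 4 (type): buf='xbaz' undo_depth=4 redo_depth=0
After op 5 (type): buf='xbazcat' undo_depth=5 redo_depth=0
After op 6 (type): buf='xbazcatred' undo_depth=6 redo_depth=0
After op 7 (type): buf='xbazcatredcat' undo_depth=7 redo_depth=0
After op 8 (undo): buf='xbazcatred' undo_depth=6 redo_depth=1
After op 9 (delete): buf='xbazcatr' undo_depth=7 redo_depth=0
After op 10 (undo): buf='xbazcatred' undo_depth=6 redo_depth=1

Answer: xbazcatred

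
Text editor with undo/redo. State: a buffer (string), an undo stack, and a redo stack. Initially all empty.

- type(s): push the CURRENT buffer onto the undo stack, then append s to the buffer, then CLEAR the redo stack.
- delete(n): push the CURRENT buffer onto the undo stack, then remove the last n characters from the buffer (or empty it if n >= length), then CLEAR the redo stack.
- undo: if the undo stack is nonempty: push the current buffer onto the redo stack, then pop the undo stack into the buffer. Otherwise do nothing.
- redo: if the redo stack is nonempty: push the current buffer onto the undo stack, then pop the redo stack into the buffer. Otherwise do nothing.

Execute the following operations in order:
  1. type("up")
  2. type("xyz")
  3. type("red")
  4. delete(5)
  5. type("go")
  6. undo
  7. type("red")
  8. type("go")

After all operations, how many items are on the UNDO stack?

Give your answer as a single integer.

Answer: 6

Derivation:
After op 1 (type): buf='up' undo_depth=1 redo_depth=0
After op 2 (type): buf='upxyz' undo_depth=2 redo_depth=0
After op 3 (type): buf='upxyzred' undo_depth=3 redo_depth=0
After op 4 (delete): buf='upx' undo_depth=4 redo_depth=0
After op 5 (type): buf='upxgo' undo_depth=5 redo_depth=0
After op 6 (undo): buf='upx' undo_depth=4 redo_depth=1
After op 7 (type): buf='upxred' undo_depth=5 redo_depth=0
After op 8 (type): buf='upxredgo' undo_depth=6 redo_depth=0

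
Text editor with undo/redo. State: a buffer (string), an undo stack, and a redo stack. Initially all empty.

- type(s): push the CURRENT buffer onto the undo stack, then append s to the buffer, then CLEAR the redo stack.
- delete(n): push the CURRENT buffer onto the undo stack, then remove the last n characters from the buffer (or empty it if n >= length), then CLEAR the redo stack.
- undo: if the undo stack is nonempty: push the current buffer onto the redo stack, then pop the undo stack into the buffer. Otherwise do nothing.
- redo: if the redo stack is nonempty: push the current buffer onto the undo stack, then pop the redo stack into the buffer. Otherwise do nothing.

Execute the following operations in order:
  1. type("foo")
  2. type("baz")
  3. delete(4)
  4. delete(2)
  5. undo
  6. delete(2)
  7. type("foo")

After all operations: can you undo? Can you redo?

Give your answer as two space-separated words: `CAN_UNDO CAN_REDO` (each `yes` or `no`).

After op 1 (type): buf='foo' undo_depth=1 redo_depth=0
After op 2 (type): buf='foobaz' undo_depth=2 redo_depth=0
After op 3 (delete): buf='fo' undo_depth=3 redo_depth=0
After op 4 (delete): buf='(empty)' undo_depth=4 redo_depth=0
After op 5 (undo): buf='fo' undo_depth=3 redo_depth=1
After op 6 (delete): buf='(empty)' undo_depth=4 redo_depth=0
After op 7 (type): buf='foo' undo_depth=5 redo_depth=0

Answer: yes no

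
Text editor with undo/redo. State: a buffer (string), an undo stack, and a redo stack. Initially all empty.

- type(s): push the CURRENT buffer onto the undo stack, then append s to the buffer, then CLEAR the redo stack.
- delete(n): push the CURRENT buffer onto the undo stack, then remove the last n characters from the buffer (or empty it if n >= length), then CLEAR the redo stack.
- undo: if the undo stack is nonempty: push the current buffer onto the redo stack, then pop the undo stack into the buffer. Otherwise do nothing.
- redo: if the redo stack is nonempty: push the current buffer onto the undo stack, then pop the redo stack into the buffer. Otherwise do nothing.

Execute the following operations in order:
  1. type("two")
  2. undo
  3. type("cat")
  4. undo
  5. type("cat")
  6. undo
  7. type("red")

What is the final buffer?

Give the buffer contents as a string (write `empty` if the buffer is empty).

After op 1 (type): buf='two' undo_depth=1 redo_depth=0
After op 2 (undo): buf='(empty)' undo_depth=0 redo_depth=1
After op 3 (type): buf='cat' undo_depth=1 redo_depth=0
After op 4 (undo): buf='(empty)' undo_depth=0 redo_depth=1
After op 5 (type): buf='cat' undo_depth=1 redo_depth=0
After op 6 (undo): buf='(empty)' undo_depth=0 redo_depth=1
After op 7 (type): buf='red' undo_depth=1 redo_depth=0

Answer: red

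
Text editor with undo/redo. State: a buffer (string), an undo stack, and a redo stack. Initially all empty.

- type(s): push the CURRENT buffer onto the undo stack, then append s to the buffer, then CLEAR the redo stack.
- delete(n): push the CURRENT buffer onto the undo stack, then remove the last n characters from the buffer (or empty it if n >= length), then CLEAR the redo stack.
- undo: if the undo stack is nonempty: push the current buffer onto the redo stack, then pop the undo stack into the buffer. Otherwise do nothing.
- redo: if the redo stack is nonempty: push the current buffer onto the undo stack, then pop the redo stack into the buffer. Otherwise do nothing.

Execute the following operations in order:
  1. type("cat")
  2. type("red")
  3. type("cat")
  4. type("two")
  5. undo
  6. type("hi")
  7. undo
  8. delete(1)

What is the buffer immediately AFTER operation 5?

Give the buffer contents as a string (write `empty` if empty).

After op 1 (type): buf='cat' undo_depth=1 redo_depth=0
After op 2 (type): buf='catred' undo_depth=2 redo_depth=0
After op 3 (type): buf='catredcat' undo_depth=3 redo_depth=0
After op 4 (type): buf='catredcattwo' undo_depth=4 redo_depth=0
After op 5 (undo): buf='catredcat' undo_depth=3 redo_depth=1

Answer: catredcat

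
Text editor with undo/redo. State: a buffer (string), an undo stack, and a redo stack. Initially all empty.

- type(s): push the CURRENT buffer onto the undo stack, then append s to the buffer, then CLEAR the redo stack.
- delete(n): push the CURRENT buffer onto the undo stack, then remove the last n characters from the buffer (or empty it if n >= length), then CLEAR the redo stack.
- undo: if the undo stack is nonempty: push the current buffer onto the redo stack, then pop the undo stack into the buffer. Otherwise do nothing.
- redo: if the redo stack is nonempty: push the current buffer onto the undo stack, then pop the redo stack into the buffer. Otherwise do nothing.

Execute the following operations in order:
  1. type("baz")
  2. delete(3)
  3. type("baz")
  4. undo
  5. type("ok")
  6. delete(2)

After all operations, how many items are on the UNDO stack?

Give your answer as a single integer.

Answer: 4

Derivation:
After op 1 (type): buf='baz' undo_depth=1 redo_depth=0
After op 2 (delete): buf='(empty)' undo_depth=2 redo_depth=0
After op 3 (type): buf='baz' undo_depth=3 redo_depth=0
After op 4 (undo): buf='(empty)' undo_depth=2 redo_depth=1
After op 5 (type): buf='ok' undo_depth=3 redo_depth=0
After op 6 (delete): buf='(empty)' undo_depth=4 redo_depth=0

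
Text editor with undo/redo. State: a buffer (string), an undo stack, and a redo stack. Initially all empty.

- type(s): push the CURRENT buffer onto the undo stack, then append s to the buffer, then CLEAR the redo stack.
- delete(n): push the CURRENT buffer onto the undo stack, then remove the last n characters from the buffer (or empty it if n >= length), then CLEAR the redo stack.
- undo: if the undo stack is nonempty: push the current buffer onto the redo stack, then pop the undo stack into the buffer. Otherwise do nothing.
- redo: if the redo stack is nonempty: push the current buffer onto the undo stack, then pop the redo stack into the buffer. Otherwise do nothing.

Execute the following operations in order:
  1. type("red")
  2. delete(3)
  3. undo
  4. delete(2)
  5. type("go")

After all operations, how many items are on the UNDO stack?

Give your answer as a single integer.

Answer: 3

Derivation:
After op 1 (type): buf='red' undo_depth=1 redo_depth=0
After op 2 (delete): buf='(empty)' undo_depth=2 redo_depth=0
After op 3 (undo): buf='red' undo_depth=1 redo_depth=1
After op 4 (delete): buf='r' undo_depth=2 redo_depth=0
After op 5 (type): buf='rgo' undo_depth=3 redo_depth=0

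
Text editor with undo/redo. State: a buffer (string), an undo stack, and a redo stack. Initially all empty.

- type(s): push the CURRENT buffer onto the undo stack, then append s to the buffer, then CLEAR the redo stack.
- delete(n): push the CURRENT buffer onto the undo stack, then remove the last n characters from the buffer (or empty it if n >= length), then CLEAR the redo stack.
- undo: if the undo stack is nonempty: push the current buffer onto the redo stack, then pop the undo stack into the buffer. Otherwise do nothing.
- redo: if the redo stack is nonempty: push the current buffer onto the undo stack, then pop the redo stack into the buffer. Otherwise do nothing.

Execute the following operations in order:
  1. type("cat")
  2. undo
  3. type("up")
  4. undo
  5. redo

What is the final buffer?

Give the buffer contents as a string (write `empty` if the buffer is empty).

Answer: up

Derivation:
After op 1 (type): buf='cat' undo_depth=1 redo_depth=0
After op 2 (undo): buf='(empty)' undo_depth=0 redo_depth=1
After op 3 (type): buf='up' undo_depth=1 redo_depth=0
After op 4 (undo): buf='(empty)' undo_depth=0 redo_depth=1
After op 5 (redo): buf='up' undo_depth=1 redo_depth=0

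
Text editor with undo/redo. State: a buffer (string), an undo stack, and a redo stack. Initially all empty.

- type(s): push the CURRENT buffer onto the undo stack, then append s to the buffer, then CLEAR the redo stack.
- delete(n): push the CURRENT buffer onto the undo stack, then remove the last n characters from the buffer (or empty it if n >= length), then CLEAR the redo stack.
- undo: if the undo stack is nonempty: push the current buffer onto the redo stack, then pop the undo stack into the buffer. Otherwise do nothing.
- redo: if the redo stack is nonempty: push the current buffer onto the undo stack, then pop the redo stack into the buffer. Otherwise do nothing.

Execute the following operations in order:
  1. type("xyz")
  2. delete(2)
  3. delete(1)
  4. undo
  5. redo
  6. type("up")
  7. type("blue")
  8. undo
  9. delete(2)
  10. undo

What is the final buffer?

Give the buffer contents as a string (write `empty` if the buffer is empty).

Answer: up

Derivation:
After op 1 (type): buf='xyz' undo_depth=1 redo_depth=0
After op 2 (delete): buf='x' undo_depth=2 redo_depth=0
After op 3 (delete): buf='(empty)' undo_depth=3 redo_depth=0
After op 4 (undo): buf='x' undo_depth=2 redo_depth=1
After op 5 (redo): buf='(empty)' undo_depth=3 redo_depth=0
After op 6 (type): buf='up' undo_depth=4 redo_depth=0
After op 7 (type): buf='upblue' undo_depth=5 redo_depth=0
After op 8 (undo): buf='up' undo_depth=4 redo_depth=1
After op 9 (delete): buf='(empty)' undo_depth=5 redo_depth=0
After op 10 (undo): buf='up' undo_depth=4 redo_depth=1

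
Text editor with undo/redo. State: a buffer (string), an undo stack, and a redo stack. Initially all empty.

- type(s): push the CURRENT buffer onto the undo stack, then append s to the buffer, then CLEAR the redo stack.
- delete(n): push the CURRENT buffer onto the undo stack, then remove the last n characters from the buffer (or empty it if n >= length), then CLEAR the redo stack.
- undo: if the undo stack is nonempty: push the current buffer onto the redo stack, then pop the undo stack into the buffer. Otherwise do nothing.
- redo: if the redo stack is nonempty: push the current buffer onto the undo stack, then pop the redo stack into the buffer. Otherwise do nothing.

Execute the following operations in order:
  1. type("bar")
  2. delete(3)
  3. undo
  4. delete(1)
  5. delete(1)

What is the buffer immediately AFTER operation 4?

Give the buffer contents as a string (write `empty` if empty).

Answer: ba

Derivation:
After op 1 (type): buf='bar' undo_depth=1 redo_depth=0
After op 2 (delete): buf='(empty)' undo_depth=2 redo_depth=0
After op 3 (undo): buf='bar' undo_depth=1 redo_depth=1
After op 4 (delete): buf='ba' undo_depth=2 redo_depth=0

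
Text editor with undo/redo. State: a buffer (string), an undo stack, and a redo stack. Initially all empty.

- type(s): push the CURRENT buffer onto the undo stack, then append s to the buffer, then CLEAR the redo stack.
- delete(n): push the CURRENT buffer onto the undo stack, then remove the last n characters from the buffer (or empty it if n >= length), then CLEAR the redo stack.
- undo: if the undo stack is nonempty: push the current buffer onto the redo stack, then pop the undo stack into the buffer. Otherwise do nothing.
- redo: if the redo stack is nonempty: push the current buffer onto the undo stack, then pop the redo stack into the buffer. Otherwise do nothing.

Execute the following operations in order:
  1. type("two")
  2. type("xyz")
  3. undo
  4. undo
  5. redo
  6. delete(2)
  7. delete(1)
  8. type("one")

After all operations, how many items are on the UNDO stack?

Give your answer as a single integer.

After op 1 (type): buf='two' undo_depth=1 redo_depth=0
After op 2 (type): buf='twoxyz' undo_depth=2 redo_depth=0
After op 3 (undo): buf='two' undo_depth=1 redo_depth=1
After op 4 (undo): buf='(empty)' undo_depth=0 redo_depth=2
After op 5 (redo): buf='two' undo_depth=1 redo_depth=1
After op 6 (delete): buf='t' undo_depth=2 redo_depth=0
After op 7 (delete): buf='(empty)' undo_depth=3 redo_depth=0
After op 8 (type): buf='one' undo_depth=4 redo_depth=0

Answer: 4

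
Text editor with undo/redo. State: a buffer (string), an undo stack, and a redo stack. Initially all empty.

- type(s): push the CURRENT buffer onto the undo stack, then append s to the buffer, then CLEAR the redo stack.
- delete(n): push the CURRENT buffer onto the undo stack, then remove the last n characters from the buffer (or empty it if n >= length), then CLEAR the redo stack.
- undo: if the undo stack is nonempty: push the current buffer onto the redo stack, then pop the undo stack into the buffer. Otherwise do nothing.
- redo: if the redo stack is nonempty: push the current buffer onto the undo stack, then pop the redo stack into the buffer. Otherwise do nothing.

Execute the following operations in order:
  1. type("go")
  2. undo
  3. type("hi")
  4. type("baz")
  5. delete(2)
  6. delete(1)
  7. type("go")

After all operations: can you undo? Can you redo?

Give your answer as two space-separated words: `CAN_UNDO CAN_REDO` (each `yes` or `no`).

After op 1 (type): buf='go' undo_depth=1 redo_depth=0
After op 2 (undo): buf='(empty)' undo_depth=0 redo_depth=1
After op 3 (type): buf='hi' undo_depth=1 redo_depth=0
After op 4 (type): buf='hibaz' undo_depth=2 redo_depth=0
After op 5 (delete): buf='hib' undo_depth=3 redo_depth=0
After op 6 (delete): buf='hi' undo_depth=4 redo_depth=0
After op 7 (type): buf='higo' undo_depth=5 redo_depth=0

Answer: yes no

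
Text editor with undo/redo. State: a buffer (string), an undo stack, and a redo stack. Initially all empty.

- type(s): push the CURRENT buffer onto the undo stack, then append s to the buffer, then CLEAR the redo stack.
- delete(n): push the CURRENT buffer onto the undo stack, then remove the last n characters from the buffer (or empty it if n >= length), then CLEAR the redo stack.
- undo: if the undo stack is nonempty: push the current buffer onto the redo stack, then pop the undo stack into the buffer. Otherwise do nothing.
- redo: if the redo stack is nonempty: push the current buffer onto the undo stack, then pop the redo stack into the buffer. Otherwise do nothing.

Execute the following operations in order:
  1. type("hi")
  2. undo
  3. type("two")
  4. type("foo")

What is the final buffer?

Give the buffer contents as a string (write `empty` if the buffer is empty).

Answer: twofoo

Derivation:
After op 1 (type): buf='hi' undo_depth=1 redo_depth=0
After op 2 (undo): buf='(empty)' undo_depth=0 redo_depth=1
After op 3 (type): buf='two' undo_depth=1 redo_depth=0
After op 4 (type): buf='twofoo' undo_depth=2 redo_depth=0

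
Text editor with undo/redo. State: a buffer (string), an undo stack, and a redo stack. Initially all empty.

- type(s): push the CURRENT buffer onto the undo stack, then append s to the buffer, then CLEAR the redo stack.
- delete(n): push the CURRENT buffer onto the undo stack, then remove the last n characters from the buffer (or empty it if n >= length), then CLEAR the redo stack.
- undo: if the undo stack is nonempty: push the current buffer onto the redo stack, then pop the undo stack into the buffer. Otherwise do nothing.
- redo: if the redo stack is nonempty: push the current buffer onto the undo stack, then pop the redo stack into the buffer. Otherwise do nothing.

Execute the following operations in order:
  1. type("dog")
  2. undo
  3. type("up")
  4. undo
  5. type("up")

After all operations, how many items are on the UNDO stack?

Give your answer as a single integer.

After op 1 (type): buf='dog' undo_depth=1 redo_depth=0
After op 2 (undo): buf='(empty)' undo_depth=0 redo_depth=1
After op 3 (type): buf='up' undo_depth=1 redo_depth=0
After op 4 (undo): buf='(empty)' undo_depth=0 redo_depth=1
After op 5 (type): buf='up' undo_depth=1 redo_depth=0

Answer: 1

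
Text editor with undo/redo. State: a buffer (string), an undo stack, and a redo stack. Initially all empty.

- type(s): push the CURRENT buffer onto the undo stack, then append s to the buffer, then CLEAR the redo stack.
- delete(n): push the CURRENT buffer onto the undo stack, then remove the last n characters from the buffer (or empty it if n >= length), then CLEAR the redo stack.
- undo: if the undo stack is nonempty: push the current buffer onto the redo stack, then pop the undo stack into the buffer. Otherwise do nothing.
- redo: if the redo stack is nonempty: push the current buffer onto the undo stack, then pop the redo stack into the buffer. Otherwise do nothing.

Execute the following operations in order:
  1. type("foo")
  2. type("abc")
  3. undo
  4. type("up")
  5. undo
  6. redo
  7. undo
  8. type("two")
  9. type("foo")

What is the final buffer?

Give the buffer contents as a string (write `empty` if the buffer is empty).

After op 1 (type): buf='foo' undo_depth=1 redo_depth=0
After op 2 (type): buf='fooabc' undo_depth=2 redo_depth=0
After op 3 (undo): buf='foo' undo_depth=1 redo_depth=1
After op 4 (type): buf='fooup' undo_depth=2 redo_depth=0
After op 5 (undo): buf='foo' undo_depth=1 redo_depth=1
After op 6 (redo): buf='fooup' undo_depth=2 redo_depth=0
After op 7 (undo): buf='foo' undo_depth=1 redo_depth=1
After op 8 (type): buf='footwo' undo_depth=2 redo_depth=0
After op 9 (type): buf='footwofoo' undo_depth=3 redo_depth=0

Answer: footwofoo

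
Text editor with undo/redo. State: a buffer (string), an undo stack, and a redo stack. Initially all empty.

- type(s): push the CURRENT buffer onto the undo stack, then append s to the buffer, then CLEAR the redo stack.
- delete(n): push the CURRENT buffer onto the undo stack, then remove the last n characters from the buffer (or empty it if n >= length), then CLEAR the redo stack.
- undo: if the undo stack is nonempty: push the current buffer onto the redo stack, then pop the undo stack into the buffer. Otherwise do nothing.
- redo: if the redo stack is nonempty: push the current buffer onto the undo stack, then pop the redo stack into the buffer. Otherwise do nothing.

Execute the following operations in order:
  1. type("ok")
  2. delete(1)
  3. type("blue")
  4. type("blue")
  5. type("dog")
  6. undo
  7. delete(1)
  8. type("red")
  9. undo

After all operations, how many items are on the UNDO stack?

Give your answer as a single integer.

Answer: 5

Derivation:
After op 1 (type): buf='ok' undo_depth=1 redo_depth=0
After op 2 (delete): buf='o' undo_depth=2 redo_depth=0
After op 3 (type): buf='oblue' undo_depth=3 redo_depth=0
After op 4 (type): buf='oblueblue' undo_depth=4 redo_depth=0
After op 5 (type): buf='obluebluedog' undo_depth=5 redo_depth=0
After op 6 (undo): buf='oblueblue' undo_depth=4 redo_depth=1
After op 7 (delete): buf='oblueblu' undo_depth=5 redo_depth=0
After op 8 (type): buf='oblueblured' undo_depth=6 redo_depth=0
After op 9 (undo): buf='oblueblu' undo_depth=5 redo_depth=1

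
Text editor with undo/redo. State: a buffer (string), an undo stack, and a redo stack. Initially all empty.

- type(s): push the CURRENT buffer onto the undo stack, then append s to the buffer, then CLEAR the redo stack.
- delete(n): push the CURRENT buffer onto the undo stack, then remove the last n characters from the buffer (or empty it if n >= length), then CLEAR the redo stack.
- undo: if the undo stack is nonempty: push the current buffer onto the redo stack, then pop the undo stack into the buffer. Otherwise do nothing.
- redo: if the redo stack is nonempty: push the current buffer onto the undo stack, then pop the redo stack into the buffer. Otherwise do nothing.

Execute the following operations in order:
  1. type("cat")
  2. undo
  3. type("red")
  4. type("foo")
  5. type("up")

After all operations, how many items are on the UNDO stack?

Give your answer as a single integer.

Answer: 3

Derivation:
After op 1 (type): buf='cat' undo_depth=1 redo_depth=0
After op 2 (undo): buf='(empty)' undo_depth=0 redo_depth=1
After op 3 (type): buf='red' undo_depth=1 redo_depth=0
After op 4 (type): buf='redfoo' undo_depth=2 redo_depth=0
After op 5 (type): buf='redfooup' undo_depth=3 redo_depth=0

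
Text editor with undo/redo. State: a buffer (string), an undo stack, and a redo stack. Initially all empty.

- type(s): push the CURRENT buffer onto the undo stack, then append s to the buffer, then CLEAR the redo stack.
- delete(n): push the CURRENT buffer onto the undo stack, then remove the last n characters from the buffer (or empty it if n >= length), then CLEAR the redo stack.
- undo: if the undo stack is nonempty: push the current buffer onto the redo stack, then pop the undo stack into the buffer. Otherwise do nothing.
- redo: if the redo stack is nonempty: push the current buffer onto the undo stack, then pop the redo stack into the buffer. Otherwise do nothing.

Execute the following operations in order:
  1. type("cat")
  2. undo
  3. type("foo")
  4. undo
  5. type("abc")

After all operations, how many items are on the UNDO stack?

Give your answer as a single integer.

After op 1 (type): buf='cat' undo_depth=1 redo_depth=0
After op 2 (undo): buf='(empty)' undo_depth=0 redo_depth=1
After op 3 (type): buf='foo' undo_depth=1 redo_depth=0
After op 4 (undo): buf='(empty)' undo_depth=0 redo_depth=1
After op 5 (type): buf='abc' undo_depth=1 redo_depth=0

Answer: 1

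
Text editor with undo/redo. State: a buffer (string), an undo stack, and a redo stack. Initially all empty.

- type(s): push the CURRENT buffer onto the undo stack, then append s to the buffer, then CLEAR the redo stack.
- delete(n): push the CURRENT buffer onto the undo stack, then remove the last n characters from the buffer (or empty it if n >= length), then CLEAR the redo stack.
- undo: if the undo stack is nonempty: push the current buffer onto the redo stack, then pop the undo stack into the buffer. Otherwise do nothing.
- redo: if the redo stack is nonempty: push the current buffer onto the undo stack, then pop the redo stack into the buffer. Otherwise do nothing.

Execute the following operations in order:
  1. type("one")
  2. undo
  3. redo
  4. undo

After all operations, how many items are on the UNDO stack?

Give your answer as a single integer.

After op 1 (type): buf='one' undo_depth=1 redo_depth=0
After op 2 (undo): buf='(empty)' undo_depth=0 redo_depth=1
After op 3 (redo): buf='one' undo_depth=1 redo_depth=0
After op 4 (undo): buf='(empty)' undo_depth=0 redo_depth=1

Answer: 0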